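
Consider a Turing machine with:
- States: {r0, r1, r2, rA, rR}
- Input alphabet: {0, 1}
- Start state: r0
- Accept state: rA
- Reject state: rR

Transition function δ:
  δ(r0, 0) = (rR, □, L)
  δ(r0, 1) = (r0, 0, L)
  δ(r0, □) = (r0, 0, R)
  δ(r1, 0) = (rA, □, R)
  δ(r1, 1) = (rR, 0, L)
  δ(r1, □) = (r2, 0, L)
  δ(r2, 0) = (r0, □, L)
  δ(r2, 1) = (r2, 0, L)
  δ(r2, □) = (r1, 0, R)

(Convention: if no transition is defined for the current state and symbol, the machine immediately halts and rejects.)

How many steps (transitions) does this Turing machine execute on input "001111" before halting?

Execution trace:
Initial: [r0]001111
Step 1: δ(r0, 0) = (rR, □, L) → [rR]□□01111

The machine reaches the reject state rR and halts.

The machine executed 1 step before halting.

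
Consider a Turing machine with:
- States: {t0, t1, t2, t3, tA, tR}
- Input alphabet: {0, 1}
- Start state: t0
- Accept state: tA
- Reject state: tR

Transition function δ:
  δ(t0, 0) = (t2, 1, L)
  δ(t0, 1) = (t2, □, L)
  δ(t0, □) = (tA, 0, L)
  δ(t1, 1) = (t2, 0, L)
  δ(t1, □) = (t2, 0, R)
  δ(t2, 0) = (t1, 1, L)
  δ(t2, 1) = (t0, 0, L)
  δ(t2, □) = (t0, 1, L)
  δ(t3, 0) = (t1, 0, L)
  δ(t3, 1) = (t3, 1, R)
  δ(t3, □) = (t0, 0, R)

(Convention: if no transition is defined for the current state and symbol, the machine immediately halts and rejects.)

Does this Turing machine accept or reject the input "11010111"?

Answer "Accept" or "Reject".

Execution trace:
Initial: [t0]11010111
Step 1: δ(t0, 1) = (t2, □, L) → [t2]□□1010111
Step 2: δ(t2, □) = (t0, 1, L) → [t0]□1□1010111
Step 3: δ(t0, □) = (tA, 0, L) → [tA]□01□1010111

The machine reaches the accept state tA and halts.

Answer: Accept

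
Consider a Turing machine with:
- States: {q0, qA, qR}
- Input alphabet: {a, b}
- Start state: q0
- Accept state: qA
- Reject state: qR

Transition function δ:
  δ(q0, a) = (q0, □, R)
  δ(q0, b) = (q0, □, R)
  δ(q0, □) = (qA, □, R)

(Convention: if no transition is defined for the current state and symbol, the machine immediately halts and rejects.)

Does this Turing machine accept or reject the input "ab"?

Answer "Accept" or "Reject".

Execution trace:
Initial: [q0]ab
Step 1: δ(q0, a) = (q0, □, R) → □[q0]b
Step 2: δ(q0, b) = (q0, □, R) → □□[q0]□
Step 3: δ(q0, □) = (qA, □, R) → □□□[qA]□

The machine reaches the accept state qA and halts.

Answer: Accept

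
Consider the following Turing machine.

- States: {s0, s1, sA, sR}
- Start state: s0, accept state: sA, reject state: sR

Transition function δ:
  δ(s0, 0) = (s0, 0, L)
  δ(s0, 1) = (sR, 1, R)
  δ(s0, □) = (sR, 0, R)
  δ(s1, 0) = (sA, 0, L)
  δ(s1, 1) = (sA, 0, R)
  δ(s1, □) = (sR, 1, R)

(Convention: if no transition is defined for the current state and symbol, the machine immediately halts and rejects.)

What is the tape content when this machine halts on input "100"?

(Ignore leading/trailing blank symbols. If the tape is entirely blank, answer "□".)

Execution trace:
Initial: [s0]100
Step 1: δ(s0, 1) = (sR, 1, R) → 1[sR]00

The machine reaches the reject state sR and halts.

Final tape (ignoring leading/trailing blanks): 100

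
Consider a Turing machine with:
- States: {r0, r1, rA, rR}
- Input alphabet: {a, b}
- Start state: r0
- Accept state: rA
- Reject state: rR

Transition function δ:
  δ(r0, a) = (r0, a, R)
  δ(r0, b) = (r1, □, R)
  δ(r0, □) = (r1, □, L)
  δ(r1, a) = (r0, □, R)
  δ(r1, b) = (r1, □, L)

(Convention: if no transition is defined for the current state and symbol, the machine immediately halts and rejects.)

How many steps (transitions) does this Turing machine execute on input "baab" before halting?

Execution trace:
Initial: [r0]baab
Step 1: δ(r0, b) = (r1, □, R) → □[r1]aab
Step 2: δ(r1, a) = (r0, □, R) → □□[r0]ab
Step 3: δ(r0, a) = (r0, a, R) → □□a[r0]b
Step 4: δ(r0, b) = (r1, □, R) → □□a□[r1]□

No transition is defined for δ(r1, □). By convention the machine halts and rejects.

The machine executed 4 steps before halting.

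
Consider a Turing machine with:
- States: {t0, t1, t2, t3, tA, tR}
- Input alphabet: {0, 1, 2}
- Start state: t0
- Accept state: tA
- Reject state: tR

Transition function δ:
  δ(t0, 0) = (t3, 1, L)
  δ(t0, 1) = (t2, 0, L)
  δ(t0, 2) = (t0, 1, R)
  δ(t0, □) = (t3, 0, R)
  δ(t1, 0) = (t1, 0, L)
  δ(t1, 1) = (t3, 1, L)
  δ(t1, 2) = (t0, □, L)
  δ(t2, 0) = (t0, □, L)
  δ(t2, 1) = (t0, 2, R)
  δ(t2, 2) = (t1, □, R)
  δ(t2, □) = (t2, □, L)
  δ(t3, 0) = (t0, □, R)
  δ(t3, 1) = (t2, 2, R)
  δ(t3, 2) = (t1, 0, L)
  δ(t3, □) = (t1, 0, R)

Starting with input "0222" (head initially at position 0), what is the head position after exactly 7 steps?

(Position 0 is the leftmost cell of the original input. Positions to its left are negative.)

Execution trace (head position shown):
Step 0: [t0]0222  (head at position 0)
Step 1: move left → [t3]□1222  (head at position -1)
Step 2: move right → 0[t1]1222  (head at position 0)
Step 3: move left → [t3]01222  (head at position -1)
Step 4: move right → □[t0]1222  (head at position 0)
Step 5: move left → [t2]□0222  (head at position -1)
Step 6: move left → [t2]□□0222  (head at position -2)
Step 7: move left → [t2]□□□0222  (head at position -3)

After 7 steps, the head is at position -3.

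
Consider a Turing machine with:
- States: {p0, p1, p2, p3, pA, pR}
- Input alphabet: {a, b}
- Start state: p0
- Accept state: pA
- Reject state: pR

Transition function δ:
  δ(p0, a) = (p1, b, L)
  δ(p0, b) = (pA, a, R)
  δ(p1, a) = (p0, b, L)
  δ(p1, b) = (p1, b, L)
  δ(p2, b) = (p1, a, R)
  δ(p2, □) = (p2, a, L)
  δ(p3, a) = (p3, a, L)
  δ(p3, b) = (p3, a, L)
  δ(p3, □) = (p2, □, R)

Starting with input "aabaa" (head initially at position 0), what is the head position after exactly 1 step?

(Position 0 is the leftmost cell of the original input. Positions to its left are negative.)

Execution trace (head position shown):
Step 0: [p0]aabaa  (head at position 0)
Step 1: move left → [p1]□babaa  (head at position -1)

After 1 step, the head is at position -1.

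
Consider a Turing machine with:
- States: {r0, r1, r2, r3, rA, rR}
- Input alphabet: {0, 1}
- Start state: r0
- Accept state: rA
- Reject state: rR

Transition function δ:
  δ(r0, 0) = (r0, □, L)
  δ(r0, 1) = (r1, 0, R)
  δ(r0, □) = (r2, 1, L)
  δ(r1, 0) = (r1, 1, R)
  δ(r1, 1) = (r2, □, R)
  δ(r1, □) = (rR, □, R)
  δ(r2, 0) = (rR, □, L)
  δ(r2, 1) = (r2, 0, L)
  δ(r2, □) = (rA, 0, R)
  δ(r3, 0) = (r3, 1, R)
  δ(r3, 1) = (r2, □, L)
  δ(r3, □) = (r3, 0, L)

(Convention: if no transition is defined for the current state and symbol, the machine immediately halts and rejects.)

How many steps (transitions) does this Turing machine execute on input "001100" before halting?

Execution trace:
Initial: [r0]001100
Step 1: δ(r0, 0) = (r0, □, L) → [r0]□□01100
Step 2: δ(r0, □) = (r2, 1, L) → [r2]□1□01100
Step 3: δ(r2, □) = (rA, 0, R) → 0[rA]1□01100

The machine reaches the accept state rA and halts.

The machine executed 3 steps before halting.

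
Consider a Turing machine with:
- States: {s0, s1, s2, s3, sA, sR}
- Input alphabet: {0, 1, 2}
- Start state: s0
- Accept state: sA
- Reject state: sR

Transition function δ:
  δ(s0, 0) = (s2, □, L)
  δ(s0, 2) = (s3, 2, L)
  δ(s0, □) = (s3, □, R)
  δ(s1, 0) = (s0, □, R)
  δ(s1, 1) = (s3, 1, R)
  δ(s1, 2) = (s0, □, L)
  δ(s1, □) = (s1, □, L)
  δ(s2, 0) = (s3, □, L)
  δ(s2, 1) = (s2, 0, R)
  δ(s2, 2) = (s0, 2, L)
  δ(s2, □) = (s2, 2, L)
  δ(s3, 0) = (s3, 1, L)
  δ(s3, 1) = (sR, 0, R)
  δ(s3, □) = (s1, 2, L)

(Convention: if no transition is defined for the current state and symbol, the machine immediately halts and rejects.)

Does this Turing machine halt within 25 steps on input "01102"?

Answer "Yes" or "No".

Execution trace:
Initial: [s0]01102
Step 1: δ(s0, 0) = (s2, □, L) → [s2]□□1102
Step 2: δ(s2, □) = (s2, 2, L) → [s2]□2□1102
Step 3: δ(s2, □) = (s2, 2, L) → [s2]□22□1102
Step 4: δ(s2, □) = (s2, 2, L) → [s2]□222□1102
Step 5: δ(s2, □) = (s2, 2, L) → [s2]□2222□1102
Step 6: δ(s2, □) = (s2, 2, L) → [s2]□22222□1102
Step 7: δ(s2, □) = (s2, 2, L) → [s2]□222222□1102
Step 8: δ(s2, □) = (s2, 2, L) → [s2]□2222222□1102
Step 9: δ(s2, □) = (s2, 2, L) → [s2]□22222222□1102
Step 10: δ(s2, □) = (s2, 2, L) → [s2]□222222222□1102
Step 11: δ(s2, □) = (s2, 2, L) → [s2]□2222222222□1102
Step 12: δ(s2, □) = (s2, 2, L) → [s2]□22222222222□1102
Step 13: δ(s2, □) = (s2, 2, L) → [s2]□222222222222□1102
Step 14: δ(s2, □) = (s2, 2, L) → [s2]□2222222222222□1102
Step 15: δ(s2, □) = (s2, 2, L) → [s2]□22222222222222□1102
Step 16: δ(s2, □) = (s2, 2, L) → [s2]□222222222222222□1102
Step 17: δ(s2, □) = (s2, 2, L) → [s2]□2222222222222222□1102
Step 18: δ(s2, □) = (s2, 2, L) → [s2]□22222222222222222□1102
Step 19: δ(s2, □) = (s2, 2, L) → [s2]□222222222222222222□1102
Step 20: δ(s2, □) = (s2, 2, L) → [s2]□2222222222222222222□1102
Step 21: δ(s2, □) = (s2, 2, L) → [s2]□22222222222222222222□1102
Step 22: δ(s2, □) = (s2, 2, L) → [s2]□222222222222222222222□1102
Step 23: δ(s2, □) = (s2, 2, L) → [s2]□2222222222222222222222□1102
Step 24: δ(s2, □) = (s2, 2, L) → [s2]□22222222222222222222222□1102
Step 25: δ(s2, □) = (s2, 2, L) → [s2]□222222222222222222222222□1102

The machine has not reached a halting state after 25 steps.
The machine did not halt within the 25-step bound.

Answer: No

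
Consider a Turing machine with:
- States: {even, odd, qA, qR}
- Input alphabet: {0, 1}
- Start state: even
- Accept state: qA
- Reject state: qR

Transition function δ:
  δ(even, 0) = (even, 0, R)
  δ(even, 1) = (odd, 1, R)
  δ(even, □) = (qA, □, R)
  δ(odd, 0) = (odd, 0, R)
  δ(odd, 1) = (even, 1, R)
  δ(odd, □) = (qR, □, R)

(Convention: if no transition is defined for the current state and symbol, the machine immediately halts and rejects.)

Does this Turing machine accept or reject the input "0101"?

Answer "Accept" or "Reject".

Execution trace:
Initial: [even]0101
Step 1: δ(even, 0) = (even, 0, R) → 0[even]101
Step 2: δ(even, 1) = (odd, 1, R) → 01[odd]01
Step 3: δ(odd, 0) = (odd, 0, R) → 010[odd]1
Step 4: δ(odd, 1) = (even, 1, R) → 0101[even]□
Step 5: δ(even, □) = (qA, □, R) → 0101□[qA]□

The machine reaches the accept state qA and halts.

Answer: Accept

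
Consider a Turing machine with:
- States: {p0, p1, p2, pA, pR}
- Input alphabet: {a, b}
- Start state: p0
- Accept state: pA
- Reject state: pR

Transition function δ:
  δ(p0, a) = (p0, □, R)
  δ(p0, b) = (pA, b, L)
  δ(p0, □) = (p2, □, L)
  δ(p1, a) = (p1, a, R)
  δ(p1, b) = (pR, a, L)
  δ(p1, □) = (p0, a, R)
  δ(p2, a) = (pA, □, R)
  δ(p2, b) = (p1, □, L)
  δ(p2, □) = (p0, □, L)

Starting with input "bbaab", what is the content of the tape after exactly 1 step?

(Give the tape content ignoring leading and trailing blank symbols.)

Execution trace:
Initial: [p0]bbaab
Step 1: δ(p0, b) = (pA, b, L) → [pA]□bbaab

The machine reaches the accept state pA and halts.

After 1 step, the tape (ignoring leading/trailing blanks) is: bbaab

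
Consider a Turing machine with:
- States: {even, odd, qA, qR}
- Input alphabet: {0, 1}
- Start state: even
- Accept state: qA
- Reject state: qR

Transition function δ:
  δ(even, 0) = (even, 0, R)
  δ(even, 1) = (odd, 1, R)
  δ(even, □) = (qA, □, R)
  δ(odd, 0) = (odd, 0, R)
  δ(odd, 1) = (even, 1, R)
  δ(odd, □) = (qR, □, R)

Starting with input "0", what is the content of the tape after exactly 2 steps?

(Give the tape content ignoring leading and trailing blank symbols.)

Execution trace:
Initial: [even]0
Step 1: δ(even, 0) = (even, 0, R) → 0[even]□
Step 2: δ(even, □) = (qA, □, R) → 0□[qA]□

The machine reaches the accept state qA and halts.

After 2 steps, the tape (ignoring leading/trailing blanks) is: 0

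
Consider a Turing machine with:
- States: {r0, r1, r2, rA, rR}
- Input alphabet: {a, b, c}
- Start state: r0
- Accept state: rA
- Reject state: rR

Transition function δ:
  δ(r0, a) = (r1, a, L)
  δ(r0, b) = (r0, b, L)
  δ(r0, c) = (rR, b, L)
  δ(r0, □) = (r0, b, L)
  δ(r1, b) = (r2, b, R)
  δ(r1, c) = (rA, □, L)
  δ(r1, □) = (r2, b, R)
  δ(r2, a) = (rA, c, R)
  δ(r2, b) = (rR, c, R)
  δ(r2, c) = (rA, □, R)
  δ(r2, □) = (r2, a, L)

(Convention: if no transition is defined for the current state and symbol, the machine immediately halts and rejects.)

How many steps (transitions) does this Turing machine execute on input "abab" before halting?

Execution trace:
Initial: [r0]abab
Step 1: δ(r0, a) = (r1, a, L) → [r1]□abab
Step 2: δ(r1, □) = (r2, b, R) → b[r2]abab
Step 3: δ(r2, a) = (rA, c, R) → bc[rA]bab

The machine reaches the accept state rA and halts.

The machine executed 3 steps before halting.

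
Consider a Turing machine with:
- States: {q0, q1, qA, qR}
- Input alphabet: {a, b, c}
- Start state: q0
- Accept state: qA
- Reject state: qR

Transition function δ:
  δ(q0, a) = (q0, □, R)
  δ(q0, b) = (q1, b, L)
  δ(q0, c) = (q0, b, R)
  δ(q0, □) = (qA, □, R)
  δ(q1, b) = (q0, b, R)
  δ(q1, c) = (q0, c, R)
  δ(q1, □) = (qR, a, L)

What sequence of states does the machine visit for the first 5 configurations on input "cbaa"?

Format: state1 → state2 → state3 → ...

Execution trace:
Initial: [q0]cbaa
Step 1: δ(q0, c) = (q0, b, R) → b[q0]baa
Step 2: δ(q0, b) = (q1, b, L) → [q1]bbaa
Step 3: δ(q1, b) = (q0, b, R) → b[q0]baa
Step 4: δ(q0, b) = (q1, b, L) → [q1]bbaa

State sequence: q0 → q0 → q1 → q0 → q1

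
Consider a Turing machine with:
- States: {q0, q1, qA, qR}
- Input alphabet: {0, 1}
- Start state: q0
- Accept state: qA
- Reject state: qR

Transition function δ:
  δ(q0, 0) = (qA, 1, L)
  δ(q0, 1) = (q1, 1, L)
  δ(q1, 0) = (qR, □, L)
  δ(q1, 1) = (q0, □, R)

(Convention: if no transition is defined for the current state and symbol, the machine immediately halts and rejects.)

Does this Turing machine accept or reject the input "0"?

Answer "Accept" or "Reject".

Execution trace:
Initial: [q0]0
Step 1: δ(q0, 0) = (qA, 1, L) → [qA]□1

The machine reaches the accept state qA and halts.

Answer: Accept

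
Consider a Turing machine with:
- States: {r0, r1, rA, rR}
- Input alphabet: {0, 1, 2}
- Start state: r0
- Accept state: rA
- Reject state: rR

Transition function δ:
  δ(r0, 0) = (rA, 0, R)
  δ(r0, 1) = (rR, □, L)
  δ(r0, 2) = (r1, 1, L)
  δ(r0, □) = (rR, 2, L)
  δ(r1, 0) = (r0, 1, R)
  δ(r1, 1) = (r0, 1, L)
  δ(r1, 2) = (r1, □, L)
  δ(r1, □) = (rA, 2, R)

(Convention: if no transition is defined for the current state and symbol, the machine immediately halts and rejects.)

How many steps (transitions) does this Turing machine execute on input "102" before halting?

Execution trace:
Initial: [r0]102
Step 1: δ(r0, 1) = (rR, □, L) → [rR]□□02

The machine reaches the reject state rR and halts.

The machine executed 1 step before halting.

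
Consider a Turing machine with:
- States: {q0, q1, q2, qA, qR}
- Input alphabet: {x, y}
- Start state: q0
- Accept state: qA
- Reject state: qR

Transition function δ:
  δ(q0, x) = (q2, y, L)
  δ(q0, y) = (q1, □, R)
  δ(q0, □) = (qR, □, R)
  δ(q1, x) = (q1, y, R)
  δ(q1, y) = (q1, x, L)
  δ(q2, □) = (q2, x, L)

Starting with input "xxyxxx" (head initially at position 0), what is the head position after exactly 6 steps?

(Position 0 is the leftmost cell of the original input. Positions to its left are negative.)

Execution trace (head position shown):
Step 0: [q0]xxyxxx  (head at position 0)
Step 1: move left → [q2]□yxyxxx  (head at position -1)
Step 2: move left → [q2]□xyxyxxx  (head at position -2)
Step 3: move left → [q2]□xxyxyxxx  (head at position -3)
Step 4: move left → [q2]□xxxyxyxxx  (head at position -4)
Step 5: move left → [q2]□xxxxyxyxxx  (head at position -5)
Step 6: move left → [q2]□xxxxxyxyxxx  (head at position -6)

After 6 steps, the head is at position -6.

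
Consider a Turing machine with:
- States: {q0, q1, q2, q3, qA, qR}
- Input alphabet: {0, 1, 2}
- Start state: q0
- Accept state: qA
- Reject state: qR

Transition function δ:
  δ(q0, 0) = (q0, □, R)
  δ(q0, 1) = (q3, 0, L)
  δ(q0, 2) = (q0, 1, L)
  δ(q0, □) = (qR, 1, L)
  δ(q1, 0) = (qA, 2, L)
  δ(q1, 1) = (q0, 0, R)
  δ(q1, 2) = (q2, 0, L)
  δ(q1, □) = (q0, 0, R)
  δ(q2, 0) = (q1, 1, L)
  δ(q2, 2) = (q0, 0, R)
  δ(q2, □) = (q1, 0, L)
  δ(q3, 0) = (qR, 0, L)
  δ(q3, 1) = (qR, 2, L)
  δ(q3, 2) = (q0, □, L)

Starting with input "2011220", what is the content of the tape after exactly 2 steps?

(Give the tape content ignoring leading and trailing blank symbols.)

Execution trace:
Initial: [q0]2011220
Step 1: δ(q0, 2) = (q0, 1, L) → [q0]□1011220
Step 2: δ(q0, □) = (qR, 1, L) → [qR]□11011220

The machine reaches the reject state qR and halts.

After 2 steps, the tape (ignoring leading/trailing blanks) is: 11011220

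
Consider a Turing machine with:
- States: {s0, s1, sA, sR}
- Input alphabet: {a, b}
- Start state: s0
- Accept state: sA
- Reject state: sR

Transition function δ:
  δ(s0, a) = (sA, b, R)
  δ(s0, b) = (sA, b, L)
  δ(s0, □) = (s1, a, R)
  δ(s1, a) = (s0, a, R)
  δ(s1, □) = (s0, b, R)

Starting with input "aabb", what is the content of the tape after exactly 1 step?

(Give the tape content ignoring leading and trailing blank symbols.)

Execution trace:
Initial: [s0]aabb
Step 1: δ(s0, a) = (sA, b, R) → b[sA]abb

The machine reaches the accept state sA and halts.

After 1 step, the tape (ignoring leading/trailing blanks) is: babb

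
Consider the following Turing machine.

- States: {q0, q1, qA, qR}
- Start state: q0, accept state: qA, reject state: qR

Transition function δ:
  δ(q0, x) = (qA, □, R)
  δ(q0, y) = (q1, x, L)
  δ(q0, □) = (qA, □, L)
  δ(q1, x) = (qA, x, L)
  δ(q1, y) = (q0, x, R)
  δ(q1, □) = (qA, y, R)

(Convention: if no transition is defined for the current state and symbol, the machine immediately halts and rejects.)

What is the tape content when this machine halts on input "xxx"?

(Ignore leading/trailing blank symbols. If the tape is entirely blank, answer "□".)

Execution trace:
Initial: [q0]xxx
Step 1: δ(q0, x) = (qA, □, R) → □[qA]xx

The machine reaches the accept state qA and halts.

Final tape (ignoring leading/trailing blanks): xx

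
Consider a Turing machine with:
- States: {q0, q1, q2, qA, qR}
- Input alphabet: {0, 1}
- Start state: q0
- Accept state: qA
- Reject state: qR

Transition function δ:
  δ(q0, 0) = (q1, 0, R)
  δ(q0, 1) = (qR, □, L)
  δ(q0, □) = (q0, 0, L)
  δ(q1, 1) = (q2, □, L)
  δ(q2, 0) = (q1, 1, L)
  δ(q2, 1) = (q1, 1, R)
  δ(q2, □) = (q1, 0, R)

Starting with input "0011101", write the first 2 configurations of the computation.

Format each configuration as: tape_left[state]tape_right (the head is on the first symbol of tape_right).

Transitions applied:
Step 1: δ(q0, 0) = (q1, 0, R)

The first 2 configurations are:
[q0]0011101 ⊢ 0[q1]011101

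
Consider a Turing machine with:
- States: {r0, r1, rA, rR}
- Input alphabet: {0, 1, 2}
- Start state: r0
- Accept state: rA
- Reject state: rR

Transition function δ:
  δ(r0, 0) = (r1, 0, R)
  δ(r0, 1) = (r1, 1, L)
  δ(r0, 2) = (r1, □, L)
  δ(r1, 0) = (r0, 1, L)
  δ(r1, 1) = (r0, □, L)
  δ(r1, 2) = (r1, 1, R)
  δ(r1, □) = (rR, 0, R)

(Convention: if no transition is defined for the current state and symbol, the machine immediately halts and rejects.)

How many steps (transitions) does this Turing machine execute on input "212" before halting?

Execution trace:
Initial: [r0]212
Step 1: δ(r0, 2) = (r1, □, L) → [r1]□□12
Step 2: δ(r1, □) = (rR, 0, R) → 0[rR]□12

The machine reaches the reject state rR and halts.

The machine executed 2 steps before halting.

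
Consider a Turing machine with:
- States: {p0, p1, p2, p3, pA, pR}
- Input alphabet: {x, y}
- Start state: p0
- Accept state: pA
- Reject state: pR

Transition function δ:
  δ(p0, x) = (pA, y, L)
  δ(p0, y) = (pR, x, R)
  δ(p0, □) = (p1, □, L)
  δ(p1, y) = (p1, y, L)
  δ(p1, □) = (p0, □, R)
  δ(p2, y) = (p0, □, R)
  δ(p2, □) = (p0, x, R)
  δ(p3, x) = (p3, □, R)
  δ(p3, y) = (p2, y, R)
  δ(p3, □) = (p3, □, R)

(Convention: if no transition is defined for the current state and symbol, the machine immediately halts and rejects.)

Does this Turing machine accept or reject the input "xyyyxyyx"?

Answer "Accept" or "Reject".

Execution trace:
Initial: [p0]xyyyxyyx
Step 1: δ(p0, x) = (pA, y, L) → [pA]□yyyyxyyx

The machine reaches the accept state pA and halts.

Answer: Accept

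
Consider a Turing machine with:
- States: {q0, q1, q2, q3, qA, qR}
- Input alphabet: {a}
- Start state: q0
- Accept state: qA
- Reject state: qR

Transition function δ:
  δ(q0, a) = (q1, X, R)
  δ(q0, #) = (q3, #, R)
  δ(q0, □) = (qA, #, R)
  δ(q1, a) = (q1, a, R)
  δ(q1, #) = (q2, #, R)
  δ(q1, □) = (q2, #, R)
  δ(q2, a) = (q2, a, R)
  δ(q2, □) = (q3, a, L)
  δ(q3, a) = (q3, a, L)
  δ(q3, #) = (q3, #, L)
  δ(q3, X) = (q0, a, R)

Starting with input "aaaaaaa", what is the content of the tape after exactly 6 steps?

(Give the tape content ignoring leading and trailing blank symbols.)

Execution trace:
Initial: [q0]aaaaaaa
Step 1: δ(q0, a) = (q1, X, R) → X[q1]aaaaaa
Step 2: δ(q1, a) = (q1, a, R) → Xa[q1]aaaaa
Step 3: δ(q1, a) = (q1, a, R) → Xaa[q1]aaaa
Step 4: δ(q1, a) = (q1, a, R) → Xaaa[q1]aaa
Step 5: δ(q1, a) = (q1, a, R) → Xaaaa[q1]aa
Step 6: δ(q1, a) = (q1, a, R) → Xaaaaa[q1]a

After 6 steps, the tape (ignoring leading/trailing blanks) is: Xaaaaaa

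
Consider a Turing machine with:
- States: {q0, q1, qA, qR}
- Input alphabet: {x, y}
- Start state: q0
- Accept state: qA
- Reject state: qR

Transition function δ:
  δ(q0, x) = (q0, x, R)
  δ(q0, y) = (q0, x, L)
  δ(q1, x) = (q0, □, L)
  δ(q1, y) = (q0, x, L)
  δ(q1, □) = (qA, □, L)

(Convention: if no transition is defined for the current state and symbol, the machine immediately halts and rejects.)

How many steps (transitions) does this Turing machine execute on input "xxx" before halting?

Execution trace:
Initial: [q0]xxx
Step 1: δ(q0, x) = (q0, x, R) → x[q0]xx
Step 2: δ(q0, x) = (q0, x, R) → xx[q0]x
Step 3: δ(q0, x) = (q0, x, R) → xxx[q0]□

No transition is defined for δ(q0, □). By convention the machine halts and rejects.

The machine executed 3 steps before halting.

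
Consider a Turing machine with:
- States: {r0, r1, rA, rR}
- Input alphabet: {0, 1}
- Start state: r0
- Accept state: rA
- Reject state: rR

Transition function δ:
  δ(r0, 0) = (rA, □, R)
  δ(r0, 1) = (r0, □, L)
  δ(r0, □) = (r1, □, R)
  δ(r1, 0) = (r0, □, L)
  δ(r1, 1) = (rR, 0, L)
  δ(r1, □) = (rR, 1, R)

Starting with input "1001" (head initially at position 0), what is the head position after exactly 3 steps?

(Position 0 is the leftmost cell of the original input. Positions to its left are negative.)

Execution trace (head position shown):
Step 0: [r0]1001  (head at position 0)
Step 1: move left → [r0]□□001  (head at position -1)
Step 2: move right → □[r1]□001  (head at position 0)
Step 3: move right → □1[rR]001  (head at position 1)

After 3 steps, the head is at position 1.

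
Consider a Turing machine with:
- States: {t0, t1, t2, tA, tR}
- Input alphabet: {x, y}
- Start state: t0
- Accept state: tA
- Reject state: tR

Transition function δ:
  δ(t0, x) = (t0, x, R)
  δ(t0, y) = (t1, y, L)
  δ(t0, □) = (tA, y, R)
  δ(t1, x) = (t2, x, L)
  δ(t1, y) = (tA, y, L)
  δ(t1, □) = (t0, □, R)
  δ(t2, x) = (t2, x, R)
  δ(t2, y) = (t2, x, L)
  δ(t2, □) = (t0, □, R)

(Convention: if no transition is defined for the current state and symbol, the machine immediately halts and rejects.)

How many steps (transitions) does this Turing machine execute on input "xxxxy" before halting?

Execution trace:
Initial: [t0]xxxxy
Step 1: δ(t0, x) = (t0, x, R) → x[t0]xxxy
Step 2: δ(t0, x) = (t0, x, R) → xx[t0]xxy
Step 3: δ(t0, x) = (t0, x, R) → xxx[t0]xy
Step 4: δ(t0, x) = (t0, x, R) → xxxx[t0]y
Step 5: δ(t0, y) = (t1, y, L) → xxx[t1]xy
Step 6: δ(t1, x) = (t2, x, L) → xx[t2]xxy
Step 7: δ(t2, x) = (t2, x, R) → xxx[t2]xy
Step 8: δ(t2, x) = (t2, x, R) → xxxx[t2]y
Step 9: δ(t2, y) = (t2, x, L) → xxx[t2]xx
Step 10: δ(t2, x) = (t2, x, R) → xxxx[t2]x
Step 11: δ(t2, x) = (t2, x, R) → xxxxx[t2]□
Step 12: δ(t2, □) = (t0, □, R) → xxxxx□[t0]□
Step 13: δ(t0, □) = (tA, y, R) → xxxxx□y[tA]□

The machine reaches the accept state tA and halts.

The machine executed 13 steps before halting.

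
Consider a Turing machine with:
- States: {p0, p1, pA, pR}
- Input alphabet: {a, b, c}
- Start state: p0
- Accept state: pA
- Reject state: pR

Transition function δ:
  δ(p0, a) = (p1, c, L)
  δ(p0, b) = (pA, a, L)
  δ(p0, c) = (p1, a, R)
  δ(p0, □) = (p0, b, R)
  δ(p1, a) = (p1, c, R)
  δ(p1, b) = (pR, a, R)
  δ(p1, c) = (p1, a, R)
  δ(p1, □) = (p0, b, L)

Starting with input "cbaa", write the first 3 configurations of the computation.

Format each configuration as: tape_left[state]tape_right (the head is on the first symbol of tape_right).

Transitions applied:
Step 1: δ(p0, c) = (p1, a, R)
Step 2: δ(p1, b) = (pR, a, R)

The first 3 configurations are:
[p0]cbaa ⊢ a[p1]baa ⊢ aa[pR]aa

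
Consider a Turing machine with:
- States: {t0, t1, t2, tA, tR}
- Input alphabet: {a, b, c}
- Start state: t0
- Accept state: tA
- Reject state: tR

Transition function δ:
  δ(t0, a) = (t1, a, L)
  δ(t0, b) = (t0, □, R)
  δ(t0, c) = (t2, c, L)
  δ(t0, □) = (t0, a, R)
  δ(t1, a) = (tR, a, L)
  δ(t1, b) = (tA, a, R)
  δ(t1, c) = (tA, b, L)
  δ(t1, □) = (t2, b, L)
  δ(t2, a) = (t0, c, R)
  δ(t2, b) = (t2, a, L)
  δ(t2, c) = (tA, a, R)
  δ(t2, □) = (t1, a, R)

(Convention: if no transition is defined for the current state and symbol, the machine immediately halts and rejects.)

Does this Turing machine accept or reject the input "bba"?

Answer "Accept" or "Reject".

Execution trace:
Initial: [t0]bba
Step 1: δ(t0, b) = (t0, □, R) → □[t0]ba
Step 2: δ(t0, b) = (t0, □, R) → □□[t0]a
Step 3: δ(t0, a) = (t1, a, L) → □[t1]□a
Step 4: δ(t1, □) = (t2, b, L) → [t2]□ba
Step 5: δ(t2, □) = (t1, a, R) → a[t1]ba
Step 6: δ(t1, b) = (tA, a, R) → aa[tA]a

The machine reaches the accept state tA and halts.

Answer: Accept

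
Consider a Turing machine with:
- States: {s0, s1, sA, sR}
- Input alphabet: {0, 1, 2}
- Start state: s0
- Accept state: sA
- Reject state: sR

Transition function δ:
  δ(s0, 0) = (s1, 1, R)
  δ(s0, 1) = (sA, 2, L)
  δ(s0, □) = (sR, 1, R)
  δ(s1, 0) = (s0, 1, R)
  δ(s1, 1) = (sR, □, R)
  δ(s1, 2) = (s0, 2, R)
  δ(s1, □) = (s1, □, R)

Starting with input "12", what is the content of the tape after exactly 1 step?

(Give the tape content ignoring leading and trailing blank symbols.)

Execution trace:
Initial: [s0]12
Step 1: δ(s0, 1) = (sA, 2, L) → [sA]□22

The machine reaches the accept state sA and halts.

After 1 step, the tape (ignoring leading/trailing blanks) is: 22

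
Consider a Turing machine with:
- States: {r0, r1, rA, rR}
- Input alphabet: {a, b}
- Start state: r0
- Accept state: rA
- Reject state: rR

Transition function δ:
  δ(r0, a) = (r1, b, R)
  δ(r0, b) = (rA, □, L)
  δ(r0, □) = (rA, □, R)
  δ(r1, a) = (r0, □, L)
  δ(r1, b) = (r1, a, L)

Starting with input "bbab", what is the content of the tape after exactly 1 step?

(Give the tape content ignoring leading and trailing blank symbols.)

Execution trace:
Initial: [r0]bbab
Step 1: δ(r0, b) = (rA, □, L) → [rA]□□bab

The machine reaches the accept state rA and halts.

After 1 step, the tape (ignoring leading/trailing blanks) is: bab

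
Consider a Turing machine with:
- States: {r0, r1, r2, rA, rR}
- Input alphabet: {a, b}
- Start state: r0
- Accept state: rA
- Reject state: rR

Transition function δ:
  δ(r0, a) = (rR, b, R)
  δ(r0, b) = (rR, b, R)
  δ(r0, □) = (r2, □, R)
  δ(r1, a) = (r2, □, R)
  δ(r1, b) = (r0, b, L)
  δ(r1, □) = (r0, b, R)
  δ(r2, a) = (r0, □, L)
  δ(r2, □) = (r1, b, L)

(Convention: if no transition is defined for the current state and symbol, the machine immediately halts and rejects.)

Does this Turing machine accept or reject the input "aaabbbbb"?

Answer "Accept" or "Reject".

Execution trace:
Initial: [r0]aaabbbbb
Step 1: δ(r0, a) = (rR, b, R) → b[rR]aabbbbb

The machine reaches the reject state rR and halts.

Answer: Reject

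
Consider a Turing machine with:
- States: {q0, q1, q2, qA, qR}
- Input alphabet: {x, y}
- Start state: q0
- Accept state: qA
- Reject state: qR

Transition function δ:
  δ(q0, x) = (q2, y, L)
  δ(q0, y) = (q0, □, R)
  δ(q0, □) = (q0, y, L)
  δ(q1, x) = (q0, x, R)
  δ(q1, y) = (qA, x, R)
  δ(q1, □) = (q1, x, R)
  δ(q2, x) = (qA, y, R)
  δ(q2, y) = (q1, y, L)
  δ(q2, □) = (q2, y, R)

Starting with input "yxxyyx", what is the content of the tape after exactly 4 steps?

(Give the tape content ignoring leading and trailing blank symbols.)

Execution trace:
Initial: [q0]yxxyyx
Step 1: δ(q0, y) = (q0, □, R) → □[q0]xxyyx
Step 2: δ(q0, x) = (q2, y, L) → [q2]□yxyyx
Step 3: δ(q2, □) = (q2, y, R) → y[q2]yxyyx
Step 4: δ(q2, y) = (q1, y, L) → [q1]yyxyyx

After 4 steps, the tape (ignoring leading/trailing blanks) is: yyxyyx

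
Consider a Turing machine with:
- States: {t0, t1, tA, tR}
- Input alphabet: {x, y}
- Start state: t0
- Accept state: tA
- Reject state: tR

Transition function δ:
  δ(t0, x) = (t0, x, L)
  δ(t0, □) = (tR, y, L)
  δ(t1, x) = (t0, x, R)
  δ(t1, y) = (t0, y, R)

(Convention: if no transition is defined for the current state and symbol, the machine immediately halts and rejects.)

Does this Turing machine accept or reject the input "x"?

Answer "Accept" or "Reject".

Execution trace:
Initial: [t0]x
Step 1: δ(t0, x) = (t0, x, L) → [t0]□x
Step 2: δ(t0, □) = (tR, y, L) → [tR]□yx

The machine reaches the reject state tR and halts.

Answer: Reject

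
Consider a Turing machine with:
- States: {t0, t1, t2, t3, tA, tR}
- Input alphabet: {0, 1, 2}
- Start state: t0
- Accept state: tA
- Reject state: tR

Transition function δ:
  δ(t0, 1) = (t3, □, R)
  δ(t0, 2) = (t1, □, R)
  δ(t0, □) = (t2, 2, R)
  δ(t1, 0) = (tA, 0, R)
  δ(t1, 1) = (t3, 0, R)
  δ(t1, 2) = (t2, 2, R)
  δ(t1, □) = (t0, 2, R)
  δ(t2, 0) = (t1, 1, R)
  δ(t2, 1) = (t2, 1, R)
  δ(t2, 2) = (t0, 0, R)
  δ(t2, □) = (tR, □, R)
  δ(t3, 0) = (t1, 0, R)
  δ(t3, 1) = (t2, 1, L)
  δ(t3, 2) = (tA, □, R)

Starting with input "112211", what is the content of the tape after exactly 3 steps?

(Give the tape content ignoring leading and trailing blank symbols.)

Execution trace:
Initial: [t0]112211
Step 1: δ(t0, 1) = (t3, □, R) → □[t3]12211
Step 2: δ(t3, 1) = (t2, 1, L) → [t2]□12211
Step 3: δ(t2, □) = (tR, □, R) → □[tR]12211

The machine reaches the reject state tR and halts.

After 3 steps, the tape (ignoring leading/trailing blanks) is: 12211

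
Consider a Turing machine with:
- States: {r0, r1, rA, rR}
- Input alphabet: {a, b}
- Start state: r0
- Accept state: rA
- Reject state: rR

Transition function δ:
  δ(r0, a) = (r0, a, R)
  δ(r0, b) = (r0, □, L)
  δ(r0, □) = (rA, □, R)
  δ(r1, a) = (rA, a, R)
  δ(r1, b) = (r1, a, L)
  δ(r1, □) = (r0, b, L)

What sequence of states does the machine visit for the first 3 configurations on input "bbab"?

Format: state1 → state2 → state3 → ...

Execution trace:
Initial: [r0]bbab
Step 1: δ(r0, b) = (r0, □, L) → [r0]□□bab
Step 2: δ(r0, □) = (rA, □, R) → □[rA]□bab

The machine reaches the accept state rA and halts.

State sequence: r0 → r0 → rA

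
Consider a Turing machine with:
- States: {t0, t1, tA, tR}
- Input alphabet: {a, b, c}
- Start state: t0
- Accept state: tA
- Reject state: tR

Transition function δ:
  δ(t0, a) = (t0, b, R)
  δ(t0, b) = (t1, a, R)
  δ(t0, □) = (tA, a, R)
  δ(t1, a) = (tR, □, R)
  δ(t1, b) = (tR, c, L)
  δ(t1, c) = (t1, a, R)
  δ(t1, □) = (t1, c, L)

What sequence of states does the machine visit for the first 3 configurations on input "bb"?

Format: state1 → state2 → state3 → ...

Execution trace:
Initial: [t0]bb
Step 1: δ(t0, b) = (t1, a, R) → a[t1]b
Step 2: δ(t1, b) = (tR, c, L) → [tR]ac

The machine reaches the reject state tR and halts.

State sequence: t0 → t1 → tR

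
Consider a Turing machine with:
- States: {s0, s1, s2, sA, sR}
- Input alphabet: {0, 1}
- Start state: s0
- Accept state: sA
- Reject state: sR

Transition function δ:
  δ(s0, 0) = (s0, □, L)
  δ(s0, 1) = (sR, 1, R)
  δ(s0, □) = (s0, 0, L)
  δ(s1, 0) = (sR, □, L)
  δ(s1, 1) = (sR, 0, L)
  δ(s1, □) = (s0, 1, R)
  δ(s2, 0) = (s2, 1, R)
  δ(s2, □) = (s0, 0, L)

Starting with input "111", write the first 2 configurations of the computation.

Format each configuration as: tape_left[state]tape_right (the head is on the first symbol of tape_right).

Transitions applied:
Step 1: δ(s0, 1) = (sR, 1, R)

The first 2 configurations are:
[s0]111 ⊢ 1[sR]11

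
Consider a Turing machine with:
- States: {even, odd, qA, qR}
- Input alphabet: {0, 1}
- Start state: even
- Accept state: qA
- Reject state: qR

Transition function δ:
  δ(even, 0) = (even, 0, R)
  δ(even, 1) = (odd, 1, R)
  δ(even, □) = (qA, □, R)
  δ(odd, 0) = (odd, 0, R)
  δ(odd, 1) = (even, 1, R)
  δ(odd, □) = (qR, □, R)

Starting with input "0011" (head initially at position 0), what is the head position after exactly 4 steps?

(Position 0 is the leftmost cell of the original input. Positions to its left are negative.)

Execution trace (head position shown):
Step 0: [even]0011  (head at position 0)
Step 1: move right → 0[even]011  (head at position 1)
Step 2: move right → 00[even]11  (head at position 2)
Step 3: move right → 001[odd]1  (head at position 3)
Step 4: move right → 0011[even]□  (head at position 4)

After 4 steps, the head is at position 4.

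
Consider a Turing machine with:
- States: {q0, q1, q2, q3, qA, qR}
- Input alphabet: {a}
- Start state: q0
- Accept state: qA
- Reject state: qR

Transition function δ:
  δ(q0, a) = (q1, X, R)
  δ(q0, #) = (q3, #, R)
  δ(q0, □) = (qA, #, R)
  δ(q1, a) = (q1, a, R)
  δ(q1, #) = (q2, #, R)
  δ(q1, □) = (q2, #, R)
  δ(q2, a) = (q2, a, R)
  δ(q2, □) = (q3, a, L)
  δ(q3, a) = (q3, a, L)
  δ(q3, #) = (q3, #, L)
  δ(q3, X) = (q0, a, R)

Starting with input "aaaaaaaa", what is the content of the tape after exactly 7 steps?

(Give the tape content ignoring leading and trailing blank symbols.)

Execution trace:
Initial: [q0]aaaaaaaa
Step 1: δ(q0, a) = (q1, X, R) → X[q1]aaaaaaa
Step 2: δ(q1, a) = (q1, a, R) → Xa[q1]aaaaaa
Step 3: δ(q1, a) = (q1, a, R) → Xaa[q1]aaaaa
Step 4: δ(q1, a) = (q1, a, R) → Xaaa[q1]aaaa
Step 5: δ(q1, a) = (q1, a, R) → Xaaaa[q1]aaa
Step 6: δ(q1, a) = (q1, a, R) → Xaaaaa[q1]aa
Step 7: δ(q1, a) = (q1, a, R) → Xaaaaaa[q1]a

After 7 steps, the tape (ignoring leading/trailing blanks) is: Xaaaaaaa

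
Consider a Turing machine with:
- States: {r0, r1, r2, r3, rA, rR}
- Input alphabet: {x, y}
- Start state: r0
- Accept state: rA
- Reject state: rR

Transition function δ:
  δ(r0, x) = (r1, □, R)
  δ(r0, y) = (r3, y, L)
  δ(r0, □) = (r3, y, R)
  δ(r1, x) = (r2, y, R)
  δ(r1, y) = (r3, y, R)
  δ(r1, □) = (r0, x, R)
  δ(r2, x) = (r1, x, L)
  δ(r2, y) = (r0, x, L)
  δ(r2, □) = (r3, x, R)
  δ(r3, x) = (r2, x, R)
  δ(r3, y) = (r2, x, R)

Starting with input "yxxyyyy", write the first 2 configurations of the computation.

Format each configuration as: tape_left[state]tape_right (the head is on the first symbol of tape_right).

Transitions applied:
Step 1: δ(r0, y) = (r3, y, L)

The first 2 configurations are:
[r0]yxxyyyy ⊢ [r3]□yxxyyyy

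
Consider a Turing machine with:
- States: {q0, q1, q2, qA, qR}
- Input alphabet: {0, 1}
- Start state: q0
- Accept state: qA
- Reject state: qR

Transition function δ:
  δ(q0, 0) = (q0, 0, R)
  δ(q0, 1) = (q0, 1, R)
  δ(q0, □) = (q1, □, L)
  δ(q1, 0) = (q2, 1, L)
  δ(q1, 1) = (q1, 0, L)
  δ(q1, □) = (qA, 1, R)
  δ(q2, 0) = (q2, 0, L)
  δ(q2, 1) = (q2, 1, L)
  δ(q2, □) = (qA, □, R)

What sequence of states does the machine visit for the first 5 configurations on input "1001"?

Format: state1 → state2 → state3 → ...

Execution trace:
Initial: [q0]1001
Step 1: δ(q0, 1) = (q0, 1, R) → 1[q0]001
Step 2: δ(q0, 0) = (q0, 0, R) → 10[q0]01
Step 3: δ(q0, 0) = (q0, 0, R) → 100[q0]1
Step 4: δ(q0, 1) = (q0, 1, R) → 1001[q0]□

State sequence: q0 → q0 → q0 → q0 → q0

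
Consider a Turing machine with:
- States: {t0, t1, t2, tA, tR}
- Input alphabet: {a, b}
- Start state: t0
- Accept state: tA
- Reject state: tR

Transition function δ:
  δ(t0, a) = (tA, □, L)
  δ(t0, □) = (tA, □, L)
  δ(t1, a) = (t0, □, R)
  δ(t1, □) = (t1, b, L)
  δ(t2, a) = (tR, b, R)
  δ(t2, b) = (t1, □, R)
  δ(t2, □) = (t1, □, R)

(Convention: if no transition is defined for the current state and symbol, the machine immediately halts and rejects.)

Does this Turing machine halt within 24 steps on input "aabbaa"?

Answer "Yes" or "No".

Execution trace:
Initial: [t0]aabbaa
Step 1: δ(t0, a) = (tA, □, L) → [tA]□□abbaa

The machine reaches the accept state tA and halts.
The machine halted after 1 step (within the 24-step bound).

Answer: Yes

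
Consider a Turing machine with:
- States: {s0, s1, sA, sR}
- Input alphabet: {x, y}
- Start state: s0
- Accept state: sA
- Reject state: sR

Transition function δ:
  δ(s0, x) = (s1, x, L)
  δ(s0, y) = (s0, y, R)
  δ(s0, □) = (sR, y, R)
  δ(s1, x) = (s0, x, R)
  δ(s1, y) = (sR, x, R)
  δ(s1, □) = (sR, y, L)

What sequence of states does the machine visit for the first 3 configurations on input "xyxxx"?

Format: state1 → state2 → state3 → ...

Execution trace:
Initial: [s0]xyxxx
Step 1: δ(s0, x) = (s1, x, L) → [s1]□xyxxx
Step 2: δ(s1, □) = (sR, y, L) → [sR]□yxyxxx

The machine reaches the reject state sR and halts.

State sequence: s0 → s1 → sR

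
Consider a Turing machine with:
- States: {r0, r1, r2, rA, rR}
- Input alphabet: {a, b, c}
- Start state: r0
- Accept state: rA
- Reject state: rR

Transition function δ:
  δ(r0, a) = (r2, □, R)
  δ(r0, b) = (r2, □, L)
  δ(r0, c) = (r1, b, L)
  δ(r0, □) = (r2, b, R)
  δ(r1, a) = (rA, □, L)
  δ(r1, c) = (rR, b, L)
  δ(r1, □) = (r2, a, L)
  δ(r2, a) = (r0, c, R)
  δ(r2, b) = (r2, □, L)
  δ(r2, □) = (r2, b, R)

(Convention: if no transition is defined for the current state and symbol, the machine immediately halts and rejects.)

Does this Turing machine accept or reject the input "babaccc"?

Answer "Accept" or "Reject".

Execution trace:
Initial: [r0]babaccc
Step 1: δ(r0, b) = (r2, □, L) → [r2]□□abaccc
Step 2: δ(r2, □) = (r2, b, R) → b[r2]□abaccc
Step 3: δ(r2, □) = (r2, b, R) → bb[r2]abaccc
Step 4: δ(r2, a) = (r0, c, R) → bbc[r0]baccc
Step 5: δ(r0, b) = (r2, □, L) → bb[r2]c□accc

No transition is defined for δ(r2, c). By convention the machine halts and rejects.

Answer: Reject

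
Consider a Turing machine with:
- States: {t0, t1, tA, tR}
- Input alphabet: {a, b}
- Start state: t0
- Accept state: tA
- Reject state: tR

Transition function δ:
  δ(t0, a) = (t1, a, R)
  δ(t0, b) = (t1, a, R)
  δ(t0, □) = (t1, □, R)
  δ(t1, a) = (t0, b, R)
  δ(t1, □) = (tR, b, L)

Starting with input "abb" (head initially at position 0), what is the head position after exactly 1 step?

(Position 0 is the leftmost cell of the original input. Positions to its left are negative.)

Execution trace (head position shown):
Step 0: [t0]abb  (head at position 0)
Step 1: move right → a[t1]bb  (head at position 1)

After 1 step, the head is at position 1.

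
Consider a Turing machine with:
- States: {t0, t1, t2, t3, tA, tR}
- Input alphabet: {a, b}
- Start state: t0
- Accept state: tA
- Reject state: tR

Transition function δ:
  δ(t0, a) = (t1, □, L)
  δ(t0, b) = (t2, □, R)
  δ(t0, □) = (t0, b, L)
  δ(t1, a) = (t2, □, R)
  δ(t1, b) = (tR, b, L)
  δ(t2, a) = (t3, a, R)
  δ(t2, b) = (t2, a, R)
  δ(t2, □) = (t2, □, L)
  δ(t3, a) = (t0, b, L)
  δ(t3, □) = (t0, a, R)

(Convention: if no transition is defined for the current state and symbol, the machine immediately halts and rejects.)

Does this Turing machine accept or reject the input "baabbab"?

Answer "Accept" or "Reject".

Execution trace:
Initial: [t0]baabbab
Step 1: δ(t0, b) = (t2, □, R) → □[t2]aabbab
Step 2: δ(t2, a) = (t3, a, R) → □a[t3]abbab
Step 3: δ(t3, a) = (t0, b, L) → □[t0]abbbab
Step 4: δ(t0, a) = (t1, □, L) → [t1]□□bbbab

No transition is defined for δ(t1, □). By convention the machine halts and rejects.

Answer: Reject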